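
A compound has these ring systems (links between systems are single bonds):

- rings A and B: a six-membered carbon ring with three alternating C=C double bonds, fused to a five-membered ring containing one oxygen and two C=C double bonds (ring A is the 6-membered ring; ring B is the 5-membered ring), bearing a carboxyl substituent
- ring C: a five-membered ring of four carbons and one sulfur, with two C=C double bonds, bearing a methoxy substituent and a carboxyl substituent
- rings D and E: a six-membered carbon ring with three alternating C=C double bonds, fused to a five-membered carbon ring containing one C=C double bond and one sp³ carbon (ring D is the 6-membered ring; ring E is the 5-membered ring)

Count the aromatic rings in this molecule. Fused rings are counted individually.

Rings A and B form a fused bicyclic system (with one oxygen) with 9 sp² atoms and 10 π electrons from ring double bonds plus a heteroatom lone pair. 10 = 4(2)+2, so the system is aromatic and both rings count as aromatic (benzofuran).
Ring C is planar and fully conjugated; 2 ring double bonds (4 π electrons) plus a heteroatom lone pair (2) give 6 π electrons. That satisfies 4n+2 with n=1, so ring C is aromatic (thiophene).
Ring D is fully conjugated (every ring atom contributes a p orbital); 3 ring double bonds give 6 π electrons. Since 6 = 4n+2 (n=1), ring D is aromatic (benzene ring).
Ring E has one sp³ carbon, so it is not fully conjugated — not aromatic (cyclopentene ring).
Aromatic: A, B, C, D. Total: 4.

4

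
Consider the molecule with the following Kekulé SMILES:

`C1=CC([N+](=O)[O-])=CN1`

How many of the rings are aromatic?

The SMILES encodes a five-membered ring of four carbons and one nitrogen bearing a hydrogen, with two C=C double bonds.
The 5-membered ring with one N–H has a continuous p-orbital overlap around the ring; 2 ring double bonds (4 π electrons) plus a heteroatom lone pair (2) give 6 π electrons. That satisfies 4n+2 with n=1, so it is aromatic (pyrrole).

1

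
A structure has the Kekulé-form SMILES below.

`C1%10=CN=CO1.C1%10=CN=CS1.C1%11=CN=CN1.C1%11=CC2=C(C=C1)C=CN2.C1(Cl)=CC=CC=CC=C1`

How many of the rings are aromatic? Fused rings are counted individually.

5

The SMILES encodes a five-membered ring with an oxygen at position 1 and a nitrogen at position 3 (in a C=N bond), with two double bonds; a five-membered ring with a sulfur at position 1 and a nitrogen at position 3 (in a C=N bond), with two double bonds; a five-membered ring with nitrogens at positions 1 and 3 (one bearing H, one in a C=N bond) and two double bonds; a six-membered carbon ring with three alternating C=C double bonds, fused to a five-membered ring containing one N–H nitrogen and two C=C double bonds; an eight-membered carbon ring with four alternating C=C double bonds.
The 5-membered ring with one oxygen and one =N– is fully conjugated (every ring atom contributes a p orbital); 2 ring double bonds (4 π electrons) plus a heteroatom lone pair (2) give 6 π electrons. That satisfies 4n+2 with n=1, so it is aromatic (oxazole).
The 5-membered ring with one sulfur and one =N– has a continuous p-orbital overlap around the ring; 2 ring double bonds (4 π electrons) plus a heteroatom lone pair (2) give 6 π electrons. 6 = 4(1)+2, so it is aromatic (thiazole).
The 5-membered ring with two nitrogens (one N–H, one =N–) has a continuous p-orbital overlap around the ring; 2 ring double bonds (4 π electrons) plus a heteroatom lone pair (2) give 6 π electrons. Since 6 = 4n+2 (n=1), it is aromatic (imidazole).
The fused 6/5-membered bicyclic (with one N–H) is a single π system with 9 sp² atoms and 10 π electrons from ring double bonds plus a heteroatom lone pair. 10 = 4(2)+2, so the system is aromatic and both rings count as aromatic (indole).
The 8-membered ring has only sp² ring atoms; a planar conformation would have a fully conjugated π system of 8 electrons. But 8 = 4(2), which is 4n not 4n+2, so it is not aromatic (cyclooctatetraene) — cyclooctatetraene distorts into a non-planar tub to avoid antiaromaticity.
5 of the 6 rings are aromatic. Total: 5.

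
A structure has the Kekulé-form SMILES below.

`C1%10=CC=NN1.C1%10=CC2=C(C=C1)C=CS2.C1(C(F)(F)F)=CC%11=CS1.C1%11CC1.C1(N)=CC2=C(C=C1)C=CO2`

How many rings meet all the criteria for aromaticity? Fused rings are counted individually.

6

The SMILES encodes a five-membered ring with two adjacent nitrogens (one bearing H, one in a double bond) and two double bonds; a six-membered carbon ring with three alternating C=C double bonds, fused to a five-membered ring containing one sulfur and two C=C double bonds; a five-membered ring of four carbons and one sulfur, with two C=C double bonds; a three-membered saturated carbon ring; a six-membered carbon ring with three alternating C=C double bonds, fused to a five-membered ring containing one oxygen and two C=C double bonds.
The 5-membered ring with two adjacent nitrogens (one N–H, one =N–) has a continuous p-orbital overlap around the ring; 2 ring double bonds (4 π electrons) plus a heteroatom lone pair (2) give 6 π electrons. That satisfies 4n+2 with n=1, so it is aromatic (pyrazole).
The fused 6/5-membered bicyclic (with one sulfur) is a single π system with 9 sp² atoms and 10 π electrons from ring double bonds plus a heteroatom lone pair. 10 = 4(2)+2, so the system is aromatic and both rings count as aromatic (benzothiophene).
The 5-membered ring with one sulfur has a continuous p-orbital overlap around the ring; 2 ring double bonds (4 π electrons) plus a heteroatom lone pair (2) give 6 π electrons. That satisfies 4n+2 with n=1, so it is aromatic (thiophene).
The 3-membered ring has only sp³ atoms, so it is not fully conjugated — not aromatic (cyclopropane).
The fused 6/5-membered bicyclic (with one oxygen) is a single π system with 9 sp² atoms and 10 π electrons from ring double bonds plus a heteroatom lone pair. 10 = 4(2)+2, so the system is aromatic and both rings count as aromatic (benzofuran).
6 of the 7 rings are aromatic. Total: 6.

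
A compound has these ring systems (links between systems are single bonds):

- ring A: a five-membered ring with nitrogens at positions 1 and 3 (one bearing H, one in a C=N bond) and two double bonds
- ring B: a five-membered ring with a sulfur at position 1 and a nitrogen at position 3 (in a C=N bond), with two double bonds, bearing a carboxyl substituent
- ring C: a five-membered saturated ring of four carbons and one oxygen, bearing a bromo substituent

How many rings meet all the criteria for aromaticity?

2

Ring A is fully conjugated (every ring atom contributes a p orbital); 2 ring double bonds (4 π electrons) plus a heteroatom lone pair (2) give 6 π electrons. That satisfies 4n+2 with n=1, so ring A is aromatic (imidazole).
Ring B is planar and fully conjugated; 2 ring double bonds (4 π electrons) plus a heteroatom lone pair (2) give 6 π electrons. Since 6 = 4n+2 (n=1), ring B is aromatic (thiazole).
Ring C has only sp³ atoms, so it is not fully conjugated — not aromatic (tetrahydrofuran).
Aromatic: A, B. Total: 2.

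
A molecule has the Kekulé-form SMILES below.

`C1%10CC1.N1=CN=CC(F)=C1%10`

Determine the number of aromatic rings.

The SMILES encodes a three-membered saturated carbon ring; a six-membered ring with nitrogens at positions 1 and 3 and three alternating double bonds.
The 3-membered ring has only sp³ atoms, so it is not fully conjugated — not aromatic (cyclopropane).
The 6-membered ring with two nitrogens (1,3) is planar and fully conjugated; 3 ring double bonds give 6 π electrons. 6 = 4(1)+2, so it is aromatic (pyrimidine).
1 of the 2 rings is aromatic. Total: 1.

1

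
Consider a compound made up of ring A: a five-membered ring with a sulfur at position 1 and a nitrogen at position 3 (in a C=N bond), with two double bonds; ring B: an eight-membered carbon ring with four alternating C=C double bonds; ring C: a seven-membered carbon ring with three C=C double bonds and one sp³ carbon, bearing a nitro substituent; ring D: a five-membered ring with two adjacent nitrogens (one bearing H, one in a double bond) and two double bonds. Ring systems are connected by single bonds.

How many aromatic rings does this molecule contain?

2

Ring A is planar and fully conjugated; 2 ring double bonds (4 π electrons) plus a heteroatom lone pair (2) give 6 π electrons. 6 = 4(1)+2, so ring A is aromatic (thiazole).
Ring B has only sp² ring atoms; a planar conformation would have a fully conjugated π system of 8 electrons. But 8 = 4(2), which is 4n not 4n+2, so ring B is not aromatic (cyclooctatetraene) — cyclooctatetraene distorts into a non-planar tub to avoid antiaromaticity.
Ring C has one sp³ carbon, so it is not fully conjugated — not aromatic (cycloheptatriene).
Ring D has a continuous p-orbital overlap around the ring; 2 ring double bonds (4 π electrons) plus a heteroatom lone pair (2) give 6 π electrons. 6 = 4(1)+2, so ring D is aromatic (pyrazole).
Aromatic: A, D. Total: 2.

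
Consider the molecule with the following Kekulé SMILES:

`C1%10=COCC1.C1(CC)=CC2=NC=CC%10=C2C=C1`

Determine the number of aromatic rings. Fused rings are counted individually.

2

The SMILES encodes a five-membered ring of four carbons and one oxygen, with one C=C double bond and two sp³ carbons; two fused six-membered rings, each with three alternating double bonds; one ring is all carbon and the other has one ring nitrogen.
The 5-membered ring with one oxygen has two sp³ carbons, so it is not fully conjugated — not aromatic (2,3-dihydrofuran).
The fused 6/6-membered bicyclic (with one nitrogen) is a single π system with 10 sp² atoms and 10 π electrons from ring double bonds. 10 = 4(2)+2, so the system is aromatic and both rings count as aromatic (quinoline).
2 of the 3 rings are aromatic. Total: 2.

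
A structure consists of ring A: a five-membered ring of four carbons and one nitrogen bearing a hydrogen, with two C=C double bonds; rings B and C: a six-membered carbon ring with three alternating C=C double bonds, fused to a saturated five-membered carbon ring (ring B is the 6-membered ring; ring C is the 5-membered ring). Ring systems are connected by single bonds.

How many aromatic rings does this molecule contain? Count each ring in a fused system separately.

Ring A is planar and fully conjugated; 2 ring double bonds (4 π electrons) plus a heteroatom lone pair (2) give 6 π electrons. That satisfies 4n+2 with n=1, so ring A is aromatic (pyrrole).
Ring B is planar and fully conjugated; 3 ring double bonds give 6 π electrons. 6 = 4(1)+2, so ring B is aromatic (benzene ring).
Ring C has three sp³ carbons, so it is not fully conjugated — not aromatic (cyclopentane ring).
Aromatic: A, B. Total: 2.

2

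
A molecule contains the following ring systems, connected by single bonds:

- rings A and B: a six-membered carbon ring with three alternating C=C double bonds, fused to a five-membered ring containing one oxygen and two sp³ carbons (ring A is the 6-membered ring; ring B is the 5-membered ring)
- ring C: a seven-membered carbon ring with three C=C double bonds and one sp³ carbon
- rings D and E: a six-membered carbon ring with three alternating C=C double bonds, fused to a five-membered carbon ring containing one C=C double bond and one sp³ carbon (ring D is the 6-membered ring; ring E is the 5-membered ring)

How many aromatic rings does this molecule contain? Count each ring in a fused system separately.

2

Ring A is planar and fully conjugated; 3 ring double bonds give 6 π electrons. 6 = 4(1)+2, so ring A is aromatic (benzene ring).
Ring B has two sp³ carbons, so it is not fully conjugated — not aromatic (oxolane ring).
Ring C has one sp³ carbon, so it is not fully conjugated — not aromatic (cycloheptatriene).
Ring D is fully conjugated (every ring atom contributes a p orbital); 3 ring double bonds give 6 π electrons. Since 6 = 4n+2 (n=1), ring D is aromatic (benzene ring).
Ring E has one sp³ carbon, so it is not fully conjugated — not aromatic (cyclopentene ring).
Aromatic: A, D. Total: 2.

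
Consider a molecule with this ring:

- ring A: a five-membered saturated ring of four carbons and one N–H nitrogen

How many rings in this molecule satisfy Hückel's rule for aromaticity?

0

Ring A has only sp³ atoms, so it is not fully conjugated — not aromatic (pyrrolidine).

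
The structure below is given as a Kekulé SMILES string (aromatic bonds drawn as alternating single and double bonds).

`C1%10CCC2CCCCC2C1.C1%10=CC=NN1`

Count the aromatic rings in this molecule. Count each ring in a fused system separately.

The SMILES encodes two fused six-membered saturated carbon rings; a five-membered ring with two adjacent nitrogens (one bearing H, one in a double bond) and two double bonds.
The 6-membered ring has only sp³ atoms, so it is not fully conjugated — not aromatic (cyclohexane ring).
The second 6-membered ring has only sp³ atoms, so it is not fully conjugated — not aromatic (cyclohexane ring).
The 5-membered ring with two adjacent nitrogens (one N–H, one =N–) is planar and fully conjugated; 2 ring double bonds (4 π electrons) plus a heteroatom lone pair (2) give 6 π electrons. That satisfies 4n+2 with n=1, so it is aromatic (pyrazole).
1 of the 3 rings is aromatic. Total: 1.

1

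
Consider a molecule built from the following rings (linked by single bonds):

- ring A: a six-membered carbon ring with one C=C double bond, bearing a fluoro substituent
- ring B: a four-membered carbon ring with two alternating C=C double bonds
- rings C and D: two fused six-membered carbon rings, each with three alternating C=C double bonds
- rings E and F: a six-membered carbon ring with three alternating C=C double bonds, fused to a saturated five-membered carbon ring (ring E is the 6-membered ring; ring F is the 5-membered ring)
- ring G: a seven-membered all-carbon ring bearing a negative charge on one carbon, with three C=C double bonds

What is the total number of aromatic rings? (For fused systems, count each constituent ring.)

Ring A has four sp³ carbons, so it is not fully conjugated — not aromatic (cyclohexene).
Ring B has only sp² ring atoms; a planar conformation would have a fully conjugated π system of 4 electrons. But 4 = 4(1), which is 4n not 4n+2, so ring B is not aromatic (cyclobutadiene) — cyclobutadiene is antiaromatic and distorts to a rectangle.
Rings C and D form a fused bicyclic system with 10 sp² atoms and 10 π electrons from ring double bonds. 10 = 4(2)+2, so the system is aromatic and both rings count as aromatic (naphthalene).
Ring E is planar and fully conjugated; 3 ring double bonds give 6 π electrons. That satisfies 4n+2 with n=1, so ring E is aromatic (benzene ring).
Ring F has three sp³ carbons, so it is not fully conjugated — not aromatic (cyclopentane ring).
Ring G has only sp² ring atoms; a planar conformation would have a fully conjugated π system of 8 electrons. But 8 = 4(2), which is 4n not 4n+2, so ring G is not aromatic (cycloheptatrienyl anion).
Aromatic: C, D, E. Total: 3.

3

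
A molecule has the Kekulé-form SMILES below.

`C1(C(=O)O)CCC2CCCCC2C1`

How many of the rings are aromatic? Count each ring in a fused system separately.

The SMILES encodes two fused six-membered saturated carbon rings.
The 6-membered ring has only sp³ atoms, so it is not fully conjugated — not aromatic (cyclohexane ring).
The second 6-membered ring has only sp³ atoms, so it is not fully conjugated — not aromatic (cyclohexane ring).
None of the rings are aromatic. Total: 0.

0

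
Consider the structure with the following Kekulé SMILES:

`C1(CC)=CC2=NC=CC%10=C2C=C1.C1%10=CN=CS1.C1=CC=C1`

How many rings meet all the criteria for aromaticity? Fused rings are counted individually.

The SMILES encodes two fused six-membered rings, each with three alternating double bonds; one ring is all carbon and the other has one ring nitrogen; a five-membered ring with a sulfur at position 1 and a nitrogen at position 3 (in a C=N bond), with two double bonds; a four-membered carbon ring with two alternating C=C double bonds.
The fused 6/6-membered bicyclic (with one nitrogen) is a single π system with 10 sp² atoms and 10 π electrons from ring double bonds. 10 = 4(2)+2, so the system is aromatic and both rings count as aromatic (quinoline).
The 5-membered ring with one sulfur and one =N– is fully conjugated (every ring atom contributes a p orbital); 2 ring double bonds (4 π electrons) plus a heteroatom lone pair (2) give 6 π electrons. Since 6 = 4n+2 (n=1), it is aromatic (thiazole).
The 4-membered ring has only sp² ring atoms; a planar conformation would have a fully conjugated π system of 4 electrons. But 4 = 4(1), which is 4n not 4n+2, so it is not aromatic (cyclobutadiene) — cyclobutadiene is antiaromatic and distorts to a rectangle.
3 of the 4 rings are aromatic. Total: 3.

3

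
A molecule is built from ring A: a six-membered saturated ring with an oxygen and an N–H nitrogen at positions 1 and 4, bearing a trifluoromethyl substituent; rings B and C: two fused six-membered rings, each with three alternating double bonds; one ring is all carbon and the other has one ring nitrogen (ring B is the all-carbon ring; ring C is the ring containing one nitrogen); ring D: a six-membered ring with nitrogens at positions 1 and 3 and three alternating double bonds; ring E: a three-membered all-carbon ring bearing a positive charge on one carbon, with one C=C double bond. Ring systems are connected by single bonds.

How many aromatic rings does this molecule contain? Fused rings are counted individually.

4

Ring A has only sp³ atoms, so it is not fully conjugated — not aromatic (morpholine).
Rings B and C form a fused bicyclic system (with one nitrogen) with 10 sp² atoms and 10 π electrons from ring double bonds. 10 = 4(2)+2, so the system is aromatic and both rings count as aromatic (quinoline).
Ring D is fully conjugated (every ring atom contributes a p orbital); 3 ring double bonds give 6 π electrons. 6 = 4(1)+2, so ring D is aromatic (pyrimidine).
Ring E is fully conjugated (every ring atom contributes a p orbital); 1 ring double bond (2 π electrons) plus the carbocation's empty p orbital (0, but keeps the ring conjugated) give 2 π electrons. That satisfies 4n+2 with n=0, so ring E is aromatic (cyclopropenyl cation).
Aromatic: B, C, D, E. Total: 4.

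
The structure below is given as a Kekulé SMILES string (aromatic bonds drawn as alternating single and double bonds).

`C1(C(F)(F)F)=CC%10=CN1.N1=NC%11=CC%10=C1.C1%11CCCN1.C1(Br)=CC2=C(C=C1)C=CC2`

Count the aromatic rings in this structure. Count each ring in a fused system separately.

3

The SMILES encodes a five-membered ring of four carbons and one nitrogen bearing a hydrogen, with two C=C double bonds; a six-membered ring with two adjacent nitrogens and three alternating double bonds; a five-membered saturated ring of four carbons and one N–H nitrogen; a six-membered carbon ring with three alternating C=C double bonds, fused to a five-membered carbon ring containing one C=C double bond and one sp³ carbon.
The 5-membered ring with one N–H is fully conjugated (every ring atom contributes a p orbital); 2 ring double bonds (4 π electrons) plus a heteroatom lone pair (2) give 6 π electrons. That satisfies 4n+2 with n=1, so it is aromatic (pyrrole).
The 6-membered ring with two nitrogens (1,2) is fully conjugated (every ring atom contributes a p orbital); 3 ring double bonds give 6 π electrons. Since 6 = 4n+2 (n=1), it is aromatic (pyridazine).
The second 5-membered ring with one N–H has only sp³ atoms, so it is not fully conjugated — not aromatic (pyrrolidine).
The 6-membered ring has a continuous p-orbital overlap around the ring; 3 ring double bonds give 6 π electrons. That satisfies 4n+2 with n=1, so it is aromatic (benzene ring).
The 5-membered ring has one sp³ carbon, so it is not fully conjugated — not aromatic (cyclopentene ring).
3 of the 5 rings are aromatic. Total: 3.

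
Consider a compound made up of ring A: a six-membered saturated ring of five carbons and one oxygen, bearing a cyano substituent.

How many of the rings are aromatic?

0

Ring A has only sp³ atoms, so it is not fully conjugated — not aromatic (tetrahydropyran).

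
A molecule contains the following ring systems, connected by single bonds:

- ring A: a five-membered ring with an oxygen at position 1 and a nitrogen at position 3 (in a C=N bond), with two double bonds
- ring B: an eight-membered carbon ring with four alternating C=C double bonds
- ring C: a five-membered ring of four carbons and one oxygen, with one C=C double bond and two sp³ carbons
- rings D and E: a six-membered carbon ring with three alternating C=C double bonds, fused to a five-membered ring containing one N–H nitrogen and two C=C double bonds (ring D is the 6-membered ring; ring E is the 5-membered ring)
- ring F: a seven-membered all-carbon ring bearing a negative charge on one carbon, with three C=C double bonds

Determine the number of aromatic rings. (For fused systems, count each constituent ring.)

Ring A has a continuous p-orbital overlap around the ring; 2 ring double bonds (4 π electrons) plus a heteroatom lone pair (2) give 6 π electrons. Since 6 = 4n+2 (n=1), ring A is aromatic (oxazole).
Ring B has only sp² ring atoms; a planar conformation would have a fully conjugated π system of 8 electrons. But 8 = 4(2), which is 4n not 4n+2, so ring B is not aromatic (cyclooctatetraene) — cyclooctatetraene distorts into a non-planar tub to avoid antiaromaticity.
Ring C has two sp³ carbons, so it is not fully conjugated — not aromatic (2,3-dihydrofuran).
Rings D and E form a fused bicyclic system (with one N–H) with 9 sp² atoms and 10 π electrons from ring double bonds plus a heteroatom lone pair. 10 = 4(2)+2, so the system is aromatic and both rings count as aromatic (indole).
Ring F has only sp² ring atoms; a planar conformation would have a fully conjugated π system of 8 electrons. But 8 = 4(2), which is 4n not 4n+2, so ring F is not aromatic (cycloheptatrienyl anion).
Aromatic: A, D, E. Total: 3.

3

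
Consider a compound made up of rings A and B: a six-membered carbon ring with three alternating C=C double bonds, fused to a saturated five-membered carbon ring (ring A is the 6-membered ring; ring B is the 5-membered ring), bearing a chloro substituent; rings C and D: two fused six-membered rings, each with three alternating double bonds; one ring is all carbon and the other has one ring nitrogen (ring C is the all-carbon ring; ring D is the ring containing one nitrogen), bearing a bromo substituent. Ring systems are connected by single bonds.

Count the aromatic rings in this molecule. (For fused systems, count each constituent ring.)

3

Ring A is planar and fully conjugated; 3 ring double bonds give 6 π electrons. Since 6 = 4n+2 (n=1), ring A is aromatic (benzene ring).
Ring B has three sp³ carbons, so it is not fully conjugated — not aromatic (cyclopentane ring).
Rings C and D form a fused bicyclic system (with one nitrogen) with 10 sp² atoms and 10 π electrons from ring double bonds. 10 = 4(2)+2, so the system is aromatic and both rings count as aromatic (quinoline).
Aromatic: A, C, D. Total: 3.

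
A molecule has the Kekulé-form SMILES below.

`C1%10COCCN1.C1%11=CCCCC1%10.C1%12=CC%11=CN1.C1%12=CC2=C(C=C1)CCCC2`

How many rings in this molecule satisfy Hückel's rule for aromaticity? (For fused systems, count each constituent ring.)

2

The SMILES encodes a six-membered saturated ring with an oxygen and an N–H nitrogen at positions 1 and 4; a six-membered carbon ring with one C=C double bond; a five-membered ring of four carbons and one nitrogen bearing a hydrogen, with two C=C double bonds; a six-membered carbon ring with three alternating C=C double bonds, fused to a saturated six-membered carbon ring.
The 6-membered ring with one oxygen and one N–H (1,4) has only sp³ atoms, so it is not fully conjugated — not aromatic (morpholine).
The 6-membered ring has four sp³ carbons, so it is not fully conjugated — not aromatic (cyclohexene).
The 5-membered ring with one N–H is fully conjugated (every ring atom contributes a p orbital); 2 ring double bonds (4 π electrons) plus a heteroatom lone pair (2) give 6 π electrons. 6 = 4(1)+2, so it is aromatic (pyrrole).
The second 6-membered ring has a continuous p-orbital overlap around the ring; 3 ring double bonds give 6 π electrons. That satisfies 4n+2 with n=1, so it is aromatic (benzene ring).
The third 6-membered ring has four sp³ carbons, so it is not fully conjugated — not aromatic (cyclohexane ring).
2 of the 5 rings are aromatic. Total: 2.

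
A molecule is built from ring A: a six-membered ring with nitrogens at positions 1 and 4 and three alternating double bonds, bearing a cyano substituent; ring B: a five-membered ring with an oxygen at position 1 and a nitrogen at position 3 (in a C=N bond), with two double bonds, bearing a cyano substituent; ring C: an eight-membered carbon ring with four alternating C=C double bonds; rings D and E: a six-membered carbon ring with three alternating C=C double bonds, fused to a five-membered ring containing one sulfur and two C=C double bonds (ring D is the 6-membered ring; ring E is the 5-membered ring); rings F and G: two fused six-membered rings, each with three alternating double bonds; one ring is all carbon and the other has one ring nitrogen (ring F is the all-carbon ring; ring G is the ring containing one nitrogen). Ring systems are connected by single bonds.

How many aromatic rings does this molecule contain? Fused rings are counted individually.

6

Ring A is planar and fully conjugated; 3 ring double bonds give 6 π electrons. Since 6 = 4n+2 (n=1), ring A is aromatic (pyrazine).
Ring B is fully conjugated (every ring atom contributes a p orbital); 2 ring double bonds (4 π electrons) plus a heteroatom lone pair (2) give 6 π electrons. Since 6 = 4n+2 (n=1), ring B is aromatic (oxazole).
Ring C has only sp² ring atoms; a planar conformation would have a fully conjugated π system of 8 electrons. But 8 = 4(2), which is 4n not 4n+2, so ring C is not aromatic (cyclooctatetraene) — cyclooctatetraene distorts into a non-planar tub to avoid antiaromaticity.
Rings D and E form a fused bicyclic system (with one sulfur) with 9 sp² atoms and 10 π electrons from ring double bonds plus a heteroatom lone pair. 10 = 4(2)+2, so the system is aromatic and both rings count as aromatic (benzothiophene).
Rings F and G form a fused bicyclic system (with one nitrogen) with 10 sp² atoms and 10 π electrons from ring double bonds. 10 = 4(2)+2, so the system is aromatic and both rings count as aromatic (quinoline).
Aromatic: A, B, D, E, F, G. Total: 6.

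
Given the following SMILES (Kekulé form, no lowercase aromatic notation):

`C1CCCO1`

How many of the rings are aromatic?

The SMILES encodes a five-membered saturated ring of four carbons and one oxygen.
The 5-membered ring with one oxygen has only sp³ atoms, so it is not fully conjugated — not aromatic (tetrahydrofuran).

0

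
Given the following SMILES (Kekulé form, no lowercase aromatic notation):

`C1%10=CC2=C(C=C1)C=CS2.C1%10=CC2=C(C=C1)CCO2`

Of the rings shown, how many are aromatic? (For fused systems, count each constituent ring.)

The SMILES encodes a six-membered carbon ring with three alternating C=C double bonds, fused to a five-membered ring containing one sulfur and two C=C double bonds; a six-membered carbon ring with three alternating C=C double bonds, fused to a five-membered ring containing one oxygen and two sp³ carbons.
The fused 6/5-membered bicyclic (with one sulfur) is a single π system with 9 sp² atoms and 10 π electrons from ring double bonds plus a heteroatom lone pair. 10 = 4(2)+2, so the system is aromatic and both rings count as aromatic (benzothiophene).
The 6-membered ring is planar and fully conjugated; 3 ring double bonds give 6 π electrons. That satisfies 4n+2 with n=1, so it is aromatic (benzene ring).
The 5-membered ring with one oxygen has two sp³ carbons, so it is not fully conjugated — not aromatic (oxolane ring).
3 of the 4 rings are aromatic. Total: 3.

3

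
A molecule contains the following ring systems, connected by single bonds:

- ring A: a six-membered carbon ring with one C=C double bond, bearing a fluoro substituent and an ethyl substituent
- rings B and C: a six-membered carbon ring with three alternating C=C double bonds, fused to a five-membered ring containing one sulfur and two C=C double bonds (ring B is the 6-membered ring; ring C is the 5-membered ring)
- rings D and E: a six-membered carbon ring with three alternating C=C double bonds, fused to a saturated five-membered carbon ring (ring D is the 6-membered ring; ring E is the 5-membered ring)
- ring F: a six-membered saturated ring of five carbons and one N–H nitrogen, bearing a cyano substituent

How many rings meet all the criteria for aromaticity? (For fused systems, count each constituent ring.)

Ring A has four sp³ carbons, so it is not fully conjugated — not aromatic (cyclohexene).
Rings B and C form a fused bicyclic system (with one sulfur) with 9 sp² atoms and 10 π electrons from ring double bonds plus a heteroatom lone pair. 10 = 4(2)+2, so the system is aromatic and both rings count as aromatic (benzothiophene).
Ring D is fully conjugated (every ring atom contributes a p orbital); 3 ring double bonds give 6 π electrons. 6 = 4(1)+2, so ring D is aromatic (benzene ring).
Ring E has three sp³ carbons, so it is not fully conjugated — not aromatic (cyclopentane ring).
Ring F has only sp³ atoms, so it is not fully conjugated — not aromatic (piperidine).
Aromatic: B, C, D. Total: 3.

3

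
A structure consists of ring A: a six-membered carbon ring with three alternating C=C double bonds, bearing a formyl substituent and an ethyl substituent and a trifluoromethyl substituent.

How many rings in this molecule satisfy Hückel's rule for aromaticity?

1

Ring A has a continuous p-orbital overlap around the ring; 3 ring double bonds give 6 π electrons. Since 6 = 4n+2 (n=1), ring A is aromatic (benzene).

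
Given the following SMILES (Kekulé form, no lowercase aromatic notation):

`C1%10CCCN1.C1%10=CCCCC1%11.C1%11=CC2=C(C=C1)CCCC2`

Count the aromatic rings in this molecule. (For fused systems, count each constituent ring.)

The SMILES encodes a five-membered saturated ring of four carbons and one N–H nitrogen; a six-membered carbon ring with one C=C double bond; a six-membered carbon ring with three alternating C=C double bonds, fused to a saturated six-membered carbon ring.
The 5-membered ring with one N–H has only sp³ atoms, so it is not fully conjugated — not aromatic (pyrrolidine).
The 6-membered ring has four sp³ carbons, so it is not fully conjugated — not aromatic (cyclohexene).
The second 6-membered ring is fully conjugated (every ring atom contributes a p orbital); 3 ring double bonds give 6 π electrons. Since 6 = 4n+2 (n=1), it is aromatic (benzene ring).
The third 6-membered ring has four sp³ carbons, so it is not fully conjugated — not aromatic (cyclohexane ring).
1 of the 4 rings is aromatic. Total: 1.

1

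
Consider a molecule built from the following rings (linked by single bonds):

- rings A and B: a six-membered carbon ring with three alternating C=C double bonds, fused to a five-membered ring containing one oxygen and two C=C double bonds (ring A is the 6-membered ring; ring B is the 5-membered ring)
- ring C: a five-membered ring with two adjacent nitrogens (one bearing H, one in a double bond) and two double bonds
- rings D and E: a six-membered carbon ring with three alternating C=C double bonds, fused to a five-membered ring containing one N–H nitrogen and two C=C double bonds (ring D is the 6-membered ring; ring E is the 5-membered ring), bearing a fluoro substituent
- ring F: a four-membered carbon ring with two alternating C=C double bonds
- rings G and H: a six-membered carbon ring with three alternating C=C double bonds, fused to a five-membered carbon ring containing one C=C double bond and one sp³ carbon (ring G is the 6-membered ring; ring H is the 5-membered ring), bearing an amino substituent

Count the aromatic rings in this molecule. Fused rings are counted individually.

6

Rings A and B form a fused bicyclic system (with one oxygen) with 9 sp² atoms and 10 π electrons from ring double bonds plus a heteroatom lone pair. 10 = 4(2)+2, so the system is aromatic and both rings count as aromatic (benzofuran).
Ring C is fully conjugated (every ring atom contributes a p orbital); 2 ring double bonds (4 π electrons) plus a heteroatom lone pair (2) give 6 π electrons. Since 6 = 4n+2 (n=1), ring C is aromatic (pyrazole).
Rings D and E form a fused bicyclic system (with one N–H) with 9 sp² atoms and 10 π electrons from ring double bonds plus a heteroatom lone pair. 10 = 4(2)+2, so the system is aromatic and both rings count as aromatic (indole).
Ring F has only sp² ring atoms; a planar conformation would have a fully conjugated π system of 4 electrons. But 4 = 4(1), which is 4n not 4n+2, so ring F is not aromatic (cyclobutadiene) — cyclobutadiene is antiaromatic and distorts to a rectangle.
Ring G has a continuous p-orbital overlap around the ring; 3 ring double bonds give 6 π electrons. That satisfies 4n+2 with n=1, so ring G is aromatic (benzene ring).
Ring H has one sp³ carbon, so it is not fully conjugated — not aromatic (cyclopentene ring).
Aromatic: A, B, C, D, E, G. Total: 6.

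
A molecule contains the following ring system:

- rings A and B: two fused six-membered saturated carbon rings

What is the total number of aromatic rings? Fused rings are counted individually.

0

Ring A has only sp³ atoms, so it is not fully conjugated — not aromatic (cyclohexane ring).
Ring B has only sp³ atoms, so it is not fully conjugated — not aromatic (cyclohexane ring).
No ring is aromatic. Total: 0.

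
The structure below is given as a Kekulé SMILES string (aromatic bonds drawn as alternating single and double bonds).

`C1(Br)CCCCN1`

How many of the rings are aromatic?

The SMILES encodes a six-membered saturated ring of five carbons and one N–H nitrogen.
The 6-membered ring with one N–H has only sp³ atoms, so it is not fully conjugated — not aromatic (piperidine).

0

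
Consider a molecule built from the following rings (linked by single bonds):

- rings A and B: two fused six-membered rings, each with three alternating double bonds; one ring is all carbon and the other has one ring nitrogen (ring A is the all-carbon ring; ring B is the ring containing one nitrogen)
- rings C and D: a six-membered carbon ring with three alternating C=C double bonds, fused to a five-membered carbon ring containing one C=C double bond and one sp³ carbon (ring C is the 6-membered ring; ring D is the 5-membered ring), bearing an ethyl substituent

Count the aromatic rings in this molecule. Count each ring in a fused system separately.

Rings A and B form a fused bicyclic system (with one nitrogen) with 10 sp² atoms and 10 π electrons from ring double bonds. 10 = 4(2)+2, so the system is aromatic and both rings count as aromatic (quinoline).
Ring C is planar and fully conjugated; 3 ring double bonds give 6 π electrons. Since 6 = 4n+2 (n=1), ring C is aromatic (benzene ring).
Ring D has one sp³ carbon, so it is not fully conjugated — not aromatic (cyclopentene ring).
Aromatic: A, B, C. Total: 3.

3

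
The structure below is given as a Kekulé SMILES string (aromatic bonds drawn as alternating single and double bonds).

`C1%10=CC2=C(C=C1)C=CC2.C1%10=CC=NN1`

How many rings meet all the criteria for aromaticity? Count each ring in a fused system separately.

2

The SMILES encodes a six-membered carbon ring with three alternating C=C double bonds, fused to a five-membered carbon ring containing one C=C double bond and one sp³ carbon; a five-membered ring with two adjacent nitrogens (one bearing H, one in a double bond) and two double bonds.
The 6-membered ring is planar and fully conjugated; 3 ring double bonds give 6 π electrons. That satisfies 4n+2 with n=1, so it is aromatic (benzene ring).
The 5-membered ring has one sp³ carbon, so it is not fully conjugated — not aromatic (cyclopentene ring).
The 5-membered ring with two adjacent nitrogens (one N–H, one =N–) is planar and fully conjugated; 2 ring double bonds (4 π electrons) plus a heteroatom lone pair (2) give 6 π electrons. 6 = 4(1)+2, so it is aromatic (pyrazole).
2 of the 3 rings are aromatic. Total: 2.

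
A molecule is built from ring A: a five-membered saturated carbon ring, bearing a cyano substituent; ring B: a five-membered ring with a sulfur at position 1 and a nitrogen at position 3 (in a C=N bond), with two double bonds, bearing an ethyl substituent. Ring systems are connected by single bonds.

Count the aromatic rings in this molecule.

Ring A has only sp³ atoms, so it is not fully conjugated — not aromatic (cyclopentane).
Ring B is planar and fully conjugated; 2 ring double bonds (4 π electrons) plus a heteroatom lone pair (2) give 6 π electrons. 6 = 4(1)+2, so ring B is aromatic (thiazole).
Aromatic: B. Total: 1.

1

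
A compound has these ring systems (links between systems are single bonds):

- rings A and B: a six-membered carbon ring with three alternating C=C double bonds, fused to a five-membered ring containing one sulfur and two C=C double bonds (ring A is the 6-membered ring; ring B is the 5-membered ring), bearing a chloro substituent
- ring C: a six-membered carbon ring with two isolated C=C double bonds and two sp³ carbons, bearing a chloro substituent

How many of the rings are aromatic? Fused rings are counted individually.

2

Rings A and B form a fused bicyclic system (with one sulfur) with 9 sp² atoms and 10 π electrons from ring double bonds plus a heteroatom lone pair. 10 = 4(2)+2, so the system is aromatic and both rings count as aromatic (benzothiophene).
Ring C has two sp³ carbons, so it is not fully conjugated — not aromatic (1,4-cyclohexadiene).
Aromatic: A, B. Total: 2.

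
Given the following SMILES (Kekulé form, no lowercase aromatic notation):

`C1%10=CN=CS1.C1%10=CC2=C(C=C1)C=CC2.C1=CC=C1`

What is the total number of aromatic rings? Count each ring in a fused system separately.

The SMILES encodes a five-membered ring with a sulfur at position 1 and a nitrogen at position 3 (in a C=N bond), with two double bonds; a six-membered carbon ring with three alternating C=C double bonds, fused to a five-membered carbon ring containing one C=C double bond and one sp³ carbon; a four-membered carbon ring with two alternating C=C double bonds.
The 5-membered ring with one sulfur and one =N– is planar and fully conjugated; 2 ring double bonds (4 π electrons) plus a heteroatom lone pair (2) give 6 π electrons. Since 6 = 4n+2 (n=1), it is aromatic (thiazole).
The 6-membered ring has a continuous p-orbital overlap around the ring; 3 ring double bonds give 6 π electrons. 6 = 4(1)+2, so it is aromatic (benzene ring).
The 5-membered ring has one sp³ carbon, so it is not fully conjugated — not aromatic (cyclopentene ring).
The 4-membered ring has only sp² ring atoms; a planar conformation would have a fully conjugated π system of 4 electrons. But 4 = 4(1), which is 4n not 4n+2, so it is not aromatic (cyclobutadiene) — cyclobutadiene is antiaromatic and distorts to a rectangle.
2 of the 4 rings are aromatic. Total: 2.

2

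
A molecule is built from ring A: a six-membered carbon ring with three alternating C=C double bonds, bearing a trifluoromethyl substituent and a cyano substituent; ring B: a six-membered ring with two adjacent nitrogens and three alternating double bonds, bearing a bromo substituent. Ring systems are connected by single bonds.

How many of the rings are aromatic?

2

Ring A is planar and fully conjugated; 3 ring double bonds give 6 π electrons. 6 = 4(1)+2, so ring A is aromatic (benzene).
Ring B is planar and fully conjugated; 3 ring double bonds give 6 π electrons. Since 6 = 4n+2 (n=1), ring B is aromatic (pyridazine).
Aromatic: A, B. Total: 2.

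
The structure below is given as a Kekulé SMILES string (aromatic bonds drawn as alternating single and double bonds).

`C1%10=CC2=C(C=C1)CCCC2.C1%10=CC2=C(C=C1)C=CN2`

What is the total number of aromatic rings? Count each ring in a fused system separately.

The SMILES encodes a six-membered carbon ring with three alternating C=C double bonds, fused to a saturated six-membered carbon ring; a six-membered carbon ring with three alternating C=C double bonds, fused to a five-membered ring containing one N–H nitrogen and two C=C double bonds.
The 6-membered ring is fully conjugated (every ring atom contributes a p orbital); 3 ring double bonds give 6 π electrons. 6 = 4(1)+2, so it is aromatic (benzene ring).
The second 6-membered ring has four sp³ carbons, so it is not fully conjugated — not aromatic (cyclohexane ring).
The fused 6/5-membered bicyclic (with one N–H) is a single π system with 9 sp² atoms and 10 π electrons from ring double bonds plus a heteroatom lone pair. 10 = 4(2)+2, so the system is aromatic and both rings count as aromatic (indole).
3 of the 4 rings are aromatic. Total: 3.

3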